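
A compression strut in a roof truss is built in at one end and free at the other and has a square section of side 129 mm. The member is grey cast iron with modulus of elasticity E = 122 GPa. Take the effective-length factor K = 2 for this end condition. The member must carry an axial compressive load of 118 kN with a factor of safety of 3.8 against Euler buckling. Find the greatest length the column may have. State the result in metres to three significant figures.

I = a⁴/12 = 129⁴/12 = 2.308×10^7 mm⁴
I = 2.308×10^-5 m⁴
Required critical load P_cr = n·P = 3.8 × 118 = 448.4 kN = 4.484×10^5 N
From P_cr = π²EI/(K·L)²:  L = (1/K)·√(π²EI/P_cr) = (1/2)·√(π²×1.22×10^11×2.308×10^-5/4.484×10^5)
L = 3.94 m

L_max ≈ 3.94 m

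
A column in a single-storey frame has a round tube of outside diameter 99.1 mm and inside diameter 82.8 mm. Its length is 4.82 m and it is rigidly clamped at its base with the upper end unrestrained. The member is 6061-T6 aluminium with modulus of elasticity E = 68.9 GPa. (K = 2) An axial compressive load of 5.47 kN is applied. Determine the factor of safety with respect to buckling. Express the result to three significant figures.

n ≈ 3.25

d_o = 99.1 mm, d_i = 82.8 mm
I = π(d_o⁴ − d_i⁴)/64 = π(99.1⁴ − 82.80⁴)/64 = 2.427×10^6 mm⁴
I = 2.427×10^6 mm⁴ = 2.427×10^-6 m⁴
Effective length L_e = K·L = 2 × 4.82 = 9.640 m
P_cr = π²EI / L_e² = π² × 68.9×10⁹ × 2.427×10^-6 / 9.640² = 1.776×10^4 N
Factor of safety n = P_cr / P = 17.761 / 5.47 = 3.25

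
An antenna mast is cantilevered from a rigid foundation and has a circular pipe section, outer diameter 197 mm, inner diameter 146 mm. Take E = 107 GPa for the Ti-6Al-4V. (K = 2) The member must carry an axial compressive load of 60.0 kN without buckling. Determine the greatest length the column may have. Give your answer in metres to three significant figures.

L_max ≈ 15.1 m

d_o = 197 mm, d_i = 146 mm
I = π(d_o⁴ − d_i⁴)/64 = π(197⁴ − 146.0⁴)/64 = 5.163×10^7 mm⁴
I = 5.163×10^-5 m⁴
At the buckling limit P_cr = P = 6.000×10^4 N
From P_cr = π²EI/(K·L)²:  L = (1/K)·√(π²EI/P_cr) = (1/2)·√(π²×1.07×10^11×5.163×10^-5/6.000×10^4)
L = 15.1 m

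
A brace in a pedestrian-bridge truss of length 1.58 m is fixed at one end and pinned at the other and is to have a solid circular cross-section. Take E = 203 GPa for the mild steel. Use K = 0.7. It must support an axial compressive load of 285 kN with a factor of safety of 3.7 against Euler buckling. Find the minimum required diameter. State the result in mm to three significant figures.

d ≈ 60.2 mm

Required P_cr = n·P = 3.7 × 285 = 1054 kN
L_e = K·L = 0.7 × 1.58 = 1.106 m
Required I = P_cr·L_e²/(π²E) = 1.054×10^6 × 1.106² / (π² × 2.03×10^11) = 6.438×10^-7 m⁴
I_req = 6.438×10^5 mm⁴
Solid circle: I = πd⁴/64  ⇒  d = (64I/π)^(1/4) = (64×6.438×10^5/π)^(1/4) = 60.2 mm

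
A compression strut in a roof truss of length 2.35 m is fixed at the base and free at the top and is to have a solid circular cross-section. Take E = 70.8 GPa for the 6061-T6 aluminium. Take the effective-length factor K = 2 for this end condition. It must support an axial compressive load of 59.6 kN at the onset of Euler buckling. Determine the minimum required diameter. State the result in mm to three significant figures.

L_e = K·L = 2 × 2.35 = 4.700 m
Required I = P_cr·L_e²/(π²E) = 5.960×10^4 × 4.700² / (π² × 7.08×10^10) = 1.884×10^-6 m⁴
I_req = 1.884×10^6 mm⁴
Solid circle: I = πd⁴/64  ⇒  d = (64I/π)^(1/4) = (64×1.884×10^6/π)^(1/4) = 78.7 mm

d ≈ 78.7 mm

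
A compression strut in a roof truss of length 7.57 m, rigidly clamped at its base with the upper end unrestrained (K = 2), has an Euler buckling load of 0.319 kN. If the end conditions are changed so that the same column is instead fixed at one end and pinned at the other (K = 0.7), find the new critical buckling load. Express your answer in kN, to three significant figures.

P_cr ≈ 2.60 kN

P_cr ∝ 1/K², so P_cr,new = P_cr,old × (K_old/K_new)² = 0.319 × (2/0.7)²
= 0.319 × 8.163 = 2.60 kN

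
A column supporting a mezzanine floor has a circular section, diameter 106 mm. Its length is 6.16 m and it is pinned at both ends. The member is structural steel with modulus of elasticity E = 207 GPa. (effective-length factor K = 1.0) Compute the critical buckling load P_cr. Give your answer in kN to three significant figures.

I = πd⁴/64 = π×106⁴/64 = 6.197×10^6 mm⁴
I = 6.197×10^6 mm⁴ = 6.197×10^-6 m⁴
Effective length L_e = K·L = 1 × 6.16 = 6.160 m
P_cr = π²EI / L_e² = π² × 207×10⁹ × 6.197×10^-6 / 6.160² = 3.337×10^5 N

P_cr ≈ 334 kN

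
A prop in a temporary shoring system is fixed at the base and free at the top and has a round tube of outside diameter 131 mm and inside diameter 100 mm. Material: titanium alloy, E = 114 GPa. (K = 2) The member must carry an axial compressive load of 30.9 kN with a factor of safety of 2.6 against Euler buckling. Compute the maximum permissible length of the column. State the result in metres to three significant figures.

d_o = 131 mm, d_i = 100 mm
I = π(d_o⁴ − d_i⁴)/64 = π(131⁴ − 100.0⁴)/64 = 9.547×10^6 mm⁴
I = 9.547×10^-6 m⁴
Required critical load P_cr = n·P = 2.6 × 30.9 = 80.34 kN = 8.034×10^4 N
From P_cr = π²EI/(K·L)²:  L = (1/K)·√(π²EI/P_cr) = (1/2)·√(π²×1.14×10^11×9.547×10^-6/8.034×10^4)
L = 5.78 m

L_max ≈ 5.78 m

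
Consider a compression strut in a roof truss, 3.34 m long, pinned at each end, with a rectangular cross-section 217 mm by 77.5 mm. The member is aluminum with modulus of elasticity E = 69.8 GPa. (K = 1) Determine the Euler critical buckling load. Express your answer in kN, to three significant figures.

P_cr ≈ 520 kN

Buckling occurs about the weak axis: I_min = h·b³/12 with b = 77.5 mm (the shorter side).
I_min = 217×77.5³/12 = 8.418×10^6 mm⁴
I = 8.418×10^6 mm⁴ = 8.418×10^-6 m⁴
Effective length L_e = K·L = 1 × 3.34 = 3.340 m
P_cr = π²EI / L_e² = π² × 69.8×10⁹ × 8.418×10^-6 / 3.340² = 5.198×10^5 N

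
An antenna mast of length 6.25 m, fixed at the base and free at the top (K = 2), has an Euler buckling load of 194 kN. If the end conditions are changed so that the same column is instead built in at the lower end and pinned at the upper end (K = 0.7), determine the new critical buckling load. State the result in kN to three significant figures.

P_cr ∝ 1/K², so P_cr,new = P_cr,old × (K_old/K_new)² = 194 × (2/0.7)²
= 194 × 8.163 = 1580 kN

P_cr ≈ 1580 kN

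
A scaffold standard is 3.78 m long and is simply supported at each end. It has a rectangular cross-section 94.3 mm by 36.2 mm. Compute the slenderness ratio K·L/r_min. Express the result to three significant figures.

λ ≈ 362

For a rectangle r_min = b/√12 = 36.2/√12 = 10.45 mm
L_e = K·L = 1 × 3.78 m = 3.780 m = 3780.0 mm
λ = L_e / r_min = 3780.0 / 10.45 = 362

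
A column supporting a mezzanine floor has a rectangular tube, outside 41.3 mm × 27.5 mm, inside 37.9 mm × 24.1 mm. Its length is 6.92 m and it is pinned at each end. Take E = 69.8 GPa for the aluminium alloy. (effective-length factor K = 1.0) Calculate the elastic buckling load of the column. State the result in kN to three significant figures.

P_cr ≈ 0.394 kN

Weak-axis I_min = (h_o·b_o³ − h_i·b_i³)/12 with b_o = 27.5, b_i = 24.10 mm (shorter outer/inner sides).
I_min = (41.3×27.5³ − 37.90×24.10³)/12 = 2.737×10^4 mm⁴
I = 2.737×10^4 mm⁴ = 2.737×10^-8 m⁴
Effective length L_e = K·L = 1 × 6.92 = 6.920 m
P_cr = π²EI / L_e² = π² × 69.8×10⁹ × 2.737×10^-8 / 6.920² = 393.7 N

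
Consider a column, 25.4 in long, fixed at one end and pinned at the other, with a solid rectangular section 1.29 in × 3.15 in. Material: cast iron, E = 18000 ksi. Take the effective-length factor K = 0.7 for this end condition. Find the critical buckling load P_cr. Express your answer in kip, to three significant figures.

Buckling occurs about the weak axis: I_min = h·b³/12 with b = 1.29 in (the shorter side).
I_min = 3.15×1.29³/12 = 0.5635 in⁴
Effective length L_e = K·L = 0.7 × 25.4 = 17.78 in
P_cr = π²EI / L_e² = π² × 18000×10³ × 0.5635 / 17.78² = 3.167×10^5 lb

P_cr ≈ 317 kip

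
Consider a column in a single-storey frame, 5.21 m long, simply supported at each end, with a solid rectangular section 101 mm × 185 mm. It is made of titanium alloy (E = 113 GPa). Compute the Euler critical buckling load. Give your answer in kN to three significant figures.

Buckling occurs about the weak axis: I_min = h·b³/12 with b = 101 mm (the shorter side).
I_min = 185×101³/12 = 1.588×10^7 mm⁴
I = 1.588×10^7 mm⁴ = 1.588×10^-5 m⁴
Effective length L_e = K·L = 1 × 5.21 = 5.210 m
P_cr = π²EI / L_e² = π² × 113×10⁹ × 1.588×10^-5 / 5.210² = 6.526×10^5 N

P_cr ≈ 653 kN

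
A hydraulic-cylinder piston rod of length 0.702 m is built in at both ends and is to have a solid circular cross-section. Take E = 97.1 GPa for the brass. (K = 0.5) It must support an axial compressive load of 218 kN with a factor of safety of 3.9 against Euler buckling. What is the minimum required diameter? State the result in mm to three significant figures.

Required P_cr = n·P = 3.9 × 218 = 850.2 kN
L_e = K·L = 0.5 × 0.702 = 0.3510 m
Required I = P_cr·L_e²/(π²E) = 8.502×10^5 × 0.3510² / (π² × 9.71×10^10) = 1.093×10^-7 m⁴
I_req = 1.093×10^5 mm⁴
Solid circle: I = πd⁴/64  ⇒  d = (64I/π)^(1/4) = (64×1.093×10^5/π)^(1/4) = 38.6 mm

d ≈ 38.6 mm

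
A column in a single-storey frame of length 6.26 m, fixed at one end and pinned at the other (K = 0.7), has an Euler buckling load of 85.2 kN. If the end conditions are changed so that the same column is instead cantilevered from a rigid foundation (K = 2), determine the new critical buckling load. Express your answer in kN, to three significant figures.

P_cr ∝ 1/K², so P_cr,new = P_cr,old × (K_old/K_new)² = 85.2 × (0.7/2)²
= 85.2 × 0.1225 = 10.4 kN

P_cr ≈ 10.4 kN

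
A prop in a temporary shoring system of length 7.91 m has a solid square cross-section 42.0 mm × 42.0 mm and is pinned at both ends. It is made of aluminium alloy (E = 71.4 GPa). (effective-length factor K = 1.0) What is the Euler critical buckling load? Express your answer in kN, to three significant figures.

P_cr ≈ 2.92 kN

I = a⁴/12 = 42.0⁴/12 = 2.593×10^5 mm⁴
I = 2.593×10^5 mm⁴ = 2.593×10^-7 m⁴
Effective length L_e = K·L = 1 × 7.91 = 7.910 m
P_cr = π²EI / L_e² = π² × 71.4×10⁹ × 2.593×10^-7 / 7.910² = 2.921×10^3 N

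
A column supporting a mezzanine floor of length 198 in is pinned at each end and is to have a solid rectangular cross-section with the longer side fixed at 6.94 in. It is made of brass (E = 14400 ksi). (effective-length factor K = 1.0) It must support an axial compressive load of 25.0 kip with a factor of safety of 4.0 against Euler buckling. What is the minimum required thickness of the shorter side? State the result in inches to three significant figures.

b ≈ 3.63 in

Required P_cr = n·P = 4.0 × 25.0 = 100.0 kip
L_e = K·L = 1 × 198 = 198.0 in
Required I = P_cr·L_e²/(π²E) = 1.000×10^5 × 198.0² / (π² × 1.44×10^7) = 27.58 in⁴
Rectangle, weak axis: I_min = h·b³/12 with h = 6.94 in fixed  ⇒  b = (12I/h)^(1/3) = 3.63 in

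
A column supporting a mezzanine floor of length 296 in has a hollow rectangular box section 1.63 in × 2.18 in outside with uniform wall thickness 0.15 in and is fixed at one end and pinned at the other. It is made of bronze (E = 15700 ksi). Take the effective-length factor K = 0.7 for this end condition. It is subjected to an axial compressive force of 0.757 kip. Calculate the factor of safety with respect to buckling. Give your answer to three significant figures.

n ≈ 1.99

Inner dimensions: h_i = 2.18 − 2×0.15 = 1.880 in, b_i = 1.63 − 2×0.15 = 1.330 in
Weak-axis I_min = (h_o·b_o³ − h_i·b_i³)/12 with b_o = 1.63, b_i = 1.330 in (shorter outer/inner sides).
I_min = (2.18×1.63³ − 1.880×1.330³)/12 = 0.4182 in⁴
Effective length L_e = K·L = 0.7 × 296 = 207.2 in
P_cr = π²EI / L_e² = π² × 15700×10³ × 0.4182 / 207.2² = 1.509×10^3 lb
Factor of safety n = P_cr / P = 1.5093 / 0.757 = 1.99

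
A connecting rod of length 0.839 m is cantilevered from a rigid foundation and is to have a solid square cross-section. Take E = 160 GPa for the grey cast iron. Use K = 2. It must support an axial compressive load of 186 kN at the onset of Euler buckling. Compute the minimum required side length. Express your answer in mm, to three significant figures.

L_e = K·L = 2 × 0.839 = 1.678 m
Required I = P_cr·L_e²/(π²E) = 1.860×10^5 × 1.678² / (π² × 1.60×10^11) = 3.316×10^-7 m⁴
I_req = 3.316×10^5 mm⁴
Solid square: I = a⁴/12  ⇒  a = (12I)^(1/4) = (12×3.316×10^5)^(1/4) = 44.7 mm

a ≈ 44.7 mm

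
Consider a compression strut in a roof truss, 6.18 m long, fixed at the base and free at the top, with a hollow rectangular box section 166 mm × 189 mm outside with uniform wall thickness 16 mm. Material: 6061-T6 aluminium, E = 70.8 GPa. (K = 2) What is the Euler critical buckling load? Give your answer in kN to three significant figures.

P_cr ≈ 186 kN

Inner dimensions: h_i = 189 − 2×16 = 157.0 mm, b_i = 166 − 2×16 = 134.0 mm
Weak-axis I_min = (h_o·b_o³ − h_i·b_i³)/12 with b_o = 166, b_i = 134.0 mm (shorter outer/inner sides).
I_min = (189×166³ − 157.0×134.0³)/12 = 4.057×10^7 mm⁴
I = 4.057×10^7 mm⁴ = 4.057×10^-5 m⁴
Effective length L_e = K·L = 2 × 6.18 = 12.36 m
P_cr = π²EI / L_e² = π² × 70.8×10⁹ × 4.057×10^-5 / 12.36² = 1.855×10^5 N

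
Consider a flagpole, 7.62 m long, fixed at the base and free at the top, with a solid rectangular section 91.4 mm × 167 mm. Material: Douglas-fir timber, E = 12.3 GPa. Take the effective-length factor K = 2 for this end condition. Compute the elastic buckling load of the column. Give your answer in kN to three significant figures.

P_cr ≈ 5.55 kN

Buckling occurs about the weak axis: I_min = h·b³/12 with b = 91.4 mm (the shorter side).
I_min = 167×91.4³/12 = 1.063×10^7 mm⁴
I = 1.063×10^7 mm⁴ = 1.063×10^-5 m⁴
Effective length L_e = K·L = 2 × 7.62 = 15.24 m
P_cr = π²EI / L_e² = π² × 12.3×10⁹ × 1.063×10^-5 / 15.24² = 5.554×10^3 N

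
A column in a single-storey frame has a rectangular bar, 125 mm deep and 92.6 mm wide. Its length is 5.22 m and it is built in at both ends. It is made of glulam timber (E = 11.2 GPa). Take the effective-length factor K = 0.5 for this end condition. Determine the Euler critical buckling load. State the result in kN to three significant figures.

Buckling occurs about the weak axis: I_min = h·b³/12 with b = 92.6 mm (the shorter side).
I_min = 125×92.6³/12 = 8.271×10^6 mm⁴
I = 8.271×10^6 mm⁴ = 8.271×10^-6 m⁴
Effective length L_e = K·L = 0.5 × 5.22 = 2.610 m
P_cr = π²EI / L_e² = π² × 11.2×10⁹ × 8.271×10^-6 / 2.610² = 1.342×10^5 N

P_cr ≈ 134 kN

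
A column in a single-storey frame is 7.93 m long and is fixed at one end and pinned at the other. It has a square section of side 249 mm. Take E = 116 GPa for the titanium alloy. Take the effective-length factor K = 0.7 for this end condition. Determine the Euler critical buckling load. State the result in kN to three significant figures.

P_cr ≈ 11900 kN

I = a⁴/12 = 249⁴/12 = 3.203×10^8 mm⁴
I = 3.203×10^8 mm⁴ = 3.203×10^-4 m⁴
Effective length L_e = K·L = 0.7 × 7.93 = 5.551 m
P_cr = π²EI / L_e² = π² × 116×10⁹ × 3.203×10^-4 / 5.551² = 1.190×10^7 N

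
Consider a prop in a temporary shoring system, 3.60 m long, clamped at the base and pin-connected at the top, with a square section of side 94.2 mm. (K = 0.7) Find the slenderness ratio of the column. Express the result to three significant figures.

λ ≈ 92.7

For a square r = a/√12 = 94.2/√12 = 27.19 mm
L_e = K·L = 0.7 × 3.60 m = 2.520 m = 2520.0 mm
λ = L_e / r_min = 2520.0 / 27.19 = 92.7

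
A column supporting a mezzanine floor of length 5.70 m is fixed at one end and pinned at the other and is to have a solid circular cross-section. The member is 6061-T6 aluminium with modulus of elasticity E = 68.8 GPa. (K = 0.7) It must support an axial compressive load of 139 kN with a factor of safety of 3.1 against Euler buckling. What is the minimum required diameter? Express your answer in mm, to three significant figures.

Required P_cr = n·P = 3.1 × 139 = 430.9 kN
L_e = K·L = 0.7 × 5.70 = 3.990 m
Required I = P_cr·L_e²/(π²E) = 4.309×10^5 × 3.990² / (π² × 6.88×10^10) = 1.010×10^-5 m⁴
I_req = 1.010×10^7 mm⁴
Solid circle: I = πd⁴/64  ⇒  d = (64I/π)^(1/4) = (64×1.010×10^7/π)^(1/4) = 120 mm

d ≈ 120 mm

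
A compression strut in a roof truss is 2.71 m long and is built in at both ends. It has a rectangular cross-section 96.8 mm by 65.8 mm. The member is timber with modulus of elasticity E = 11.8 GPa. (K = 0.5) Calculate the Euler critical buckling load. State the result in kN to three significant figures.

P_cr ≈ 146 kN

Buckling occurs about the weak axis: I_min = h·b³/12 with b = 65.8 mm (the shorter side).
I_min = 96.8×65.8³/12 = 2.298×10^6 mm⁴
I = 2.298×10^6 mm⁴ = 2.298×10^-6 m⁴
Effective length L_e = K·L = 0.5 × 2.71 = 1.355 m
P_cr = π²EI / L_e² = π² × 11.8×10⁹ × 2.298×10^-6 / 1.355² = 1.458×10^5 N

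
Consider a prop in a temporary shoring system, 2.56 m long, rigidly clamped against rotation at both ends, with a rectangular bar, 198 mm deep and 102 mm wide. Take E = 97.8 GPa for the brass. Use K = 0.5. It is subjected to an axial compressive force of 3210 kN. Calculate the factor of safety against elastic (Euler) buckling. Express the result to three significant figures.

n ≈ 3.21

Buckling occurs about the weak axis: I_min = h·b³/12 with b = 102 mm (the shorter side).
I_min = 198×102³/12 = 1.751×10^7 mm⁴
I = 1.751×10^7 mm⁴ = 1.751×10^-5 m⁴
Effective length L_e = K·L = 0.5 × 2.56 = 1.280 m
P_cr = π²EI / L_e² = π² × 97.8×10⁹ × 1.751×10^-5 / 1.280² = 1.032×10^7 N
Factor of safety n = P_cr / P = 10316 / 3210 = 3.21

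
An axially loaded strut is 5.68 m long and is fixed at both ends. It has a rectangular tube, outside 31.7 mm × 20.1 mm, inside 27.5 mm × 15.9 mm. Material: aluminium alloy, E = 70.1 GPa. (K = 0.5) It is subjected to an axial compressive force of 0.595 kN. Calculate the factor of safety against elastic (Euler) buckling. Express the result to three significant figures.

n ≈ 1.76

Weak-axis I_min = (h_o·b_o³ − h_i·b_i³)/12 with b_o = 20.1, b_i = 15.90 mm (shorter outer/inner sides).
I_min = (31.7×20.1³ − 27.50×15.90³)/12 = 1.224×10^4 mm⁴
I = 1.224×10^4 mm⁴ = 1.224×10^-8 m⁴
Effective length L_e = K·L = 0.5 × 5.68 = 2.840 m
P_cr = π²EI / L_e² = π² × 70.1×10⁹ × 1.224×10^-8 / 2.840² = 1.050×10^3 N
Factor of safety n = P_cr / P = 1.0499 / 0.595 = 1.76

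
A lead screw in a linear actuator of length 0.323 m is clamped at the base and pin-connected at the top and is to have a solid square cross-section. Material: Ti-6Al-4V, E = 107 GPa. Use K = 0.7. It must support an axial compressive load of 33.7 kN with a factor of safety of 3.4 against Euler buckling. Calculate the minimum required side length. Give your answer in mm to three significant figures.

Required P_cr = n·P = 3.4 × 33.7 = 114.6 kN
L_e = K·L = 0.7 × 0.323 = 0.2261 m
Required I = P_cr·L_e²/(π²E) = 1.146×10^5 × 0.2261² / (π² × 1.07×10^11) = 5.547×10^-9 m⁴
I_req = 5.547×10^3 mm⁴
Solid square: I = a⁴/12  ⇒  a = (12I)^(1/4) = (12×5.547×10^3)^(1/4) = 16.1 mm

a ≈ 16.1 mm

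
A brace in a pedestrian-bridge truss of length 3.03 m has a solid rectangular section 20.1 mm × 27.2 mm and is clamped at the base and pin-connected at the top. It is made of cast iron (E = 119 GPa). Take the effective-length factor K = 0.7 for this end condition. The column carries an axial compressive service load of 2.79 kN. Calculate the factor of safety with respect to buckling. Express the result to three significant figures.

Buckling occurs about the weak axis: I_min = h·b³/12 with b = 20.1 mm (the shorter side).
I_min = 27.2×20.1³/12 = 1.841×10^4 mm⁴
I = 1.841×10^4 mm⁴ = 1.841×10^-8 m⁴
Effective length L_e = K·L = 0.7 × 3.03 = 2.121 m
P_cr = π²EI / L_e² = π² × 119×10⁹ × 1.841×10^-8 / 2.121² = 4.806×10^3 N
Factor of safety n = P_cr / P = 4.8055 / 2.79 = 1.72

n ≈ 1.72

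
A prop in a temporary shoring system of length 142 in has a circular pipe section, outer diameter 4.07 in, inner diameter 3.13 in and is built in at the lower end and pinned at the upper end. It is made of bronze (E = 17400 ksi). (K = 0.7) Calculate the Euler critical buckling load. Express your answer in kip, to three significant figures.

P_cr ≈ 152 kip

d_o = 4.07 in, d_i = 3.13 in
I = π(d_o⁴ − d_i⁴)/64 = π(4.07⁴ − 3.130⁴)/64 = 8.758 in⁴
Effective length L_e = K·L = 0.7 × 142 = 99.40 in
P_cr = π²EI / L_e² = π² × 17400×10³ × 8.758 / 99.40² = 1.522×10^5 lb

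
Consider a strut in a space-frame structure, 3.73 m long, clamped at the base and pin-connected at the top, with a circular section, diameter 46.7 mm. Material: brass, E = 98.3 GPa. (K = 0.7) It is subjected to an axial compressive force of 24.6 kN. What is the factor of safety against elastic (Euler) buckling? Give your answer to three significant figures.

I = πd⁴/64 = π×46.7⁴/64 = 2.335×10^5 mm⁴
I = 2.335×10^5 mm⁴ = 2.335×10^-7 m⁴
Effective length L_e = K·L = 0.7 × 3.73 = 2.611 m
P_cr = π²EI / L_e² = π² × 98.3×10⁹ × 2.335×10^-7 / 2.611² = 3.323×10^4 N
Factor of safety n = P_cr / P = 33.226 / 24.6 = 1.35

n ≈ 1.35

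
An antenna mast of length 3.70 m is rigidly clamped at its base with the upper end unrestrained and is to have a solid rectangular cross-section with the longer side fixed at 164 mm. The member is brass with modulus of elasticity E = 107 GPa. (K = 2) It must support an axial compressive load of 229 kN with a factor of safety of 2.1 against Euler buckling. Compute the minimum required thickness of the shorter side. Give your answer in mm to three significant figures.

Required P_cr = n·P = 2.1 × 229 = 480.9 kN
L_e = K·L = 2 × 3.70 = 7.400 m
Required I = P_cr·L_e²/(π²E) = 4.809×10^5 × 7.400² / (π² × 1.07×10^11) = 2.494×10^-5 m⁴
I_req = 2.494×10^7 mm⁴
Rectangle, weak axis: I_min = h·b³/12 with h = 164 mm fixed  ⇒  b = (12I/h)^(1/3) = 122 mm

b ≈ 122 mm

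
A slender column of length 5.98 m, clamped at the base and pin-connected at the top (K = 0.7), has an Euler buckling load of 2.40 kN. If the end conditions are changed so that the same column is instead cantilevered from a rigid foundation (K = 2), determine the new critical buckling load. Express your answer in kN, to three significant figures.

P_cr ∝ 1/K², so P_cr,new = P_cr,old × (K_old/K_new)² = 2.40 × (0.7/2)²
= 2.40 × 0.1225 = 0.294 kN

P_cr ≈ 0.294 kN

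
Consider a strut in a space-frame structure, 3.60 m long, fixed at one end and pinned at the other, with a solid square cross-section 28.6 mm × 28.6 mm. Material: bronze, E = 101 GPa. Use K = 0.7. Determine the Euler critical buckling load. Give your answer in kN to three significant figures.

P_cr ≈ 8.75 kN

I = a⁴/12 = 28.6⁴/12 = 5.575×10^4 mm⁴
I = 5.575×10^4 mm⁴ = 5.575×10^-8 m⁴
Effective length L_e = K·L = 0.7 × 3.60 = 2.520 m
P_cr = π²EI / L_e² = π² × 101×10⁹ × 5.575×10^-8 / 2.520² = 8.752×10^3 N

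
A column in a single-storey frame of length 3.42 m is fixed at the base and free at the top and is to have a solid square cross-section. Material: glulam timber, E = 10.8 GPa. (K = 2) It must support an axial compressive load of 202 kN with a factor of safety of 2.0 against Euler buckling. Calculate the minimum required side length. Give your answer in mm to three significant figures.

Required P_cr = n·P = 2.0 × 202 = 404.0 kN
L_e = K·L = 2 × 3.42 = 6.840 m
Required I = P_cr·L_e²/(π²E) = 4.040×10^5 × 6.840² / (π² × 1.08×10^10) = 1.773×10^-4 m⁴
I_req = 1.773×10^8 mm⁴
Solid square: I = a⁴/12  ⇒  a = (12I)^(1/4) = (12×1.773×10^8)^(1/4) = 215 mm

a ≈ 215 mm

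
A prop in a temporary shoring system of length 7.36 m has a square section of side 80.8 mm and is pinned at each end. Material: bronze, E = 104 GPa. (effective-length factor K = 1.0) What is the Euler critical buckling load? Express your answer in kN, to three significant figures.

P_cr ≈ 67.3 kN

I = a⁴/12 = 80.8⁴/12 = 3.552×10^6 mm⁴
I = 3.552×10^6 mm⁴ = 3.552×10^-6 m⁴
Effective length L_e = K·L = 1 × 7.36 = 7.360 m
P_cr = π²EI / L_e² = π² × 104×10⁹ × 3.552×10^-6 / 7.360² = 6.730×10^4 N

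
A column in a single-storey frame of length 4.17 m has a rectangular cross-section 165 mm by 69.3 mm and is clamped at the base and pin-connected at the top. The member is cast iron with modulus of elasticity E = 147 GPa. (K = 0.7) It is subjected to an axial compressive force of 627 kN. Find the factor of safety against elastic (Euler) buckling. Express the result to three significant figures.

Buckling occurs about the weak axis: I_min = h·b³/12 with b = 69.3 mm (the shorter side).
I_min = 165×69.3³/12 = 4.576×10^6 mm⁴
I = 4.576×10^6 mm⁴ = 4.576×10^-6 m⁴
Effective length L_e = K·L = 0.7 × 4.17 = 2.919 m
P_cr = π²EI / L_e² = π² × 147×10⁹ × 4.576×10^-6 / 2.919² = 7.792×10^5 N
Factor of safety n = P_cr / P = 779.20 / 627 = 1.24

n ≈ 1.24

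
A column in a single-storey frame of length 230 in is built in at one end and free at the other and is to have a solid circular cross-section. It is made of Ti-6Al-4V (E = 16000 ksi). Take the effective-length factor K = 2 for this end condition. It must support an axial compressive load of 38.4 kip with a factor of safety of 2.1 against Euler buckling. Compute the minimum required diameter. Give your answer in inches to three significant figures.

Required P_cr = n·P = 2.1 × 38.4 = 80.64 kip
L_e = K·L = 2 × 230 = 460.0 in
Required I = P_cr·L_e²/(π²E) = 8.064×10^4 × 460.0² / (π² × 1.60×10^7) = 108.1 in⁴
Solid circle: I = πd⁴/64  ⇒  d = (64I/π)^(1/4) = (64×108.1/π)^(1/4) = 6.85 in

d ≈ 6.85 in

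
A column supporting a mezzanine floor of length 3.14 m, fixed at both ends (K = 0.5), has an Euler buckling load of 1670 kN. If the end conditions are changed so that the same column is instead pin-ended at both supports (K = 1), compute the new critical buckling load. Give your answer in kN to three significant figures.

P_cr ∝ 1/K², so P_cr,new = P_cr,old × (K_old/K_new)² = 1670 × (0.5/1)²
= 1670 × 0.2500 = 418 kN

P_cr ≈ 418 kN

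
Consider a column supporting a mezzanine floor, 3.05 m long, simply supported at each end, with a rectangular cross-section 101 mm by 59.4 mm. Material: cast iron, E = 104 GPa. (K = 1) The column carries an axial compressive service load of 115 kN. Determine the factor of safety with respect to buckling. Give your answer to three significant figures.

n ≈ 1.69

Buckling occurs about the weak axis: I_min = h·b³/12 with b = 59.4 mm (the shorter side).
I_min = 101×59.4³/12 = 1.764×10^6 mm⁴
I = 1.764×10^6 mm⁴ = 1.764×10^-6 m⁴
Effective length L_e = K·L = 1 × 3.05 = 3.050 m
P_cr = π²EI / L_e² = π² × 104×10⁹ × 1.764×10^-6 / 3.050² = 1.946×10^5 N
Factor of safety n = P_cr / P = 194.64 / 115 = 1.69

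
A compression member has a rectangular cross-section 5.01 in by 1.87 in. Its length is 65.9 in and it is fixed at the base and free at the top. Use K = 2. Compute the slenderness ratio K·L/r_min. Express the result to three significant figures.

λ ≈ 244

For a rectangle r_min = b/√12 = 1.87/√12 = 0.5398 in
L_e = K·L = 2 × 65.9 = 131.8 in
λ = L_e / r_min = 131.80 / 0.5398 = 244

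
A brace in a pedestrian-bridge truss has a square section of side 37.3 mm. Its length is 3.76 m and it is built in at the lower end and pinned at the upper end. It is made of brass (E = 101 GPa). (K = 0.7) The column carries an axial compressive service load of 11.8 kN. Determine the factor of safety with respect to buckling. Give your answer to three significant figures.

n ≈ 1.97

I = a⁴/12 = 37.3⁴/12 = 1.613×10^5 mm⁴
I = 1.613×10^5 mm⁴ = 1.613×10^-7 m⁴
Effective length L_e = K·L = 0.7 × 3.76 = 2.632 m
P_cr = π²EI / L_e² = π² × 101×10⁹ × 1.613×10^-7 / 2.632² = 2.321×10^4 N
Factor of safety n = P_cr / P = 23.212 / 11.8 = 1.97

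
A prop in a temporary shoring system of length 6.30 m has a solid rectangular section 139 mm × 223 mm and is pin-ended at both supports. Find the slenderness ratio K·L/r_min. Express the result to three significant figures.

λ ≈ 157

For a rectangle r_min = b/√12 = 139/√12 = 40.13 mm
L_e = K·L = 1 × 6.30 m = 6.300 m = 6300.0 mm
λ = L_e / r_min = 6300.0 / 40.13 = 157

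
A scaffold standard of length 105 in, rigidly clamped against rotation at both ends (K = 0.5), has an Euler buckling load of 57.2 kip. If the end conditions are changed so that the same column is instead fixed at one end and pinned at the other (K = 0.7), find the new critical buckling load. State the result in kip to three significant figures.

P_cr ≈ 29.2 kip

P_cr ∝ 1/K², so P_cr,new = P_cr,old × (K_old/K_new)² = 57.2 × (0.5/0.7)²
= 57.2 × 0.5102 = 29.2 kip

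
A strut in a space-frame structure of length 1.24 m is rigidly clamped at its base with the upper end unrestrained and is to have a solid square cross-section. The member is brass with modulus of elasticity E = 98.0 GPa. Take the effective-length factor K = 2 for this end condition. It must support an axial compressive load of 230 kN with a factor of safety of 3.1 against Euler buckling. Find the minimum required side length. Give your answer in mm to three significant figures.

Required P_cr = n·P = 3.1 × 230 = 713.0 kN
L_e = K·L = 2 × 1.24 = 2.480 m
Required I = P_cr·L_e²/(π²E) = 7.130×10^5 × 2.480² / (π² × 9.80×10^10) = 4.534×10^-6 m⁴
I_req = 4.534×10^6 mm⁴
Solid square: I = a⁴/12  ⇒  a = (12I)^(1/4) = (12×4.534×10^6)^(1/4) = 85.9 mm

a ≈ 85.9 mm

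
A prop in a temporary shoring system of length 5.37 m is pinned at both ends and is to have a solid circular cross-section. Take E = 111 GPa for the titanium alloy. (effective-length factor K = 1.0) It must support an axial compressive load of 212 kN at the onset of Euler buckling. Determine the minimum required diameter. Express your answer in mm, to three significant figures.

L_e = K·L = 1 × 5.37 = 5.370 m
Required I = P_cr·L_e²/(π²E) = 2.120×10^5 × 5.370² / (π² × 1.11×10^11) = 5.580×10^-6 m⁴
I_req = 5.580×10^6 mm⁴
Solid circle: I = πd⁴/64  ⇒  d = (64I/π)^(1/4) = (64×5.580×10^6/π)^(1/4) = 103 mm

d ≈ 103 mm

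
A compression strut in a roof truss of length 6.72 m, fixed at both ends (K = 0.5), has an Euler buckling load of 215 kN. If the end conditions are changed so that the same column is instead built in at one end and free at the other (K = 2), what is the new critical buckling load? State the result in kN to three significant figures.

P_cr ∝ 1/K², so P_cr,new = P_cr,old × (K_old/K_new)² = 215 × (0.5/2)²
= 215 × 0.06250 = 13.4 kN

P_cr ≈ 13.4 kN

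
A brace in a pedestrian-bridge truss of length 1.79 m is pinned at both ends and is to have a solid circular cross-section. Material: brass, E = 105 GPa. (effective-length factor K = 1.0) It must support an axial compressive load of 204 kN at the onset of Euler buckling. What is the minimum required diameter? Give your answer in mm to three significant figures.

d ≈ 59.9 mm

L_e = K·L = 1 × 1.79 = 1.790 m
Required I = P_cr·L_e²/(π²E) = 2.040×10^5 × 1.790² / (π² × 1.05×10^11) = 6.307×10^-7 m⁴
I_req = 6.307×10^5 mm⁴
Solid circle: I = πd⁴/64  ⇒  d = (64I/π)^(1/4) = (64×6.307×10^5/π)^(1/4) = 59.9 mm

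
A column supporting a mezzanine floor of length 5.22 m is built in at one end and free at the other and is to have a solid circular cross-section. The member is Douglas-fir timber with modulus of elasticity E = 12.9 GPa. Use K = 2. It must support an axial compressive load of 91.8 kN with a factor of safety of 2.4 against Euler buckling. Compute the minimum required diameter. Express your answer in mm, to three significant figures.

Required P_cr = n·P = 2.4 × 91.8 = 220.3 kN
L_e = K·L = 2 × 5.22 = 10.44 m
Required I = P_cr·L_e²/(π²E) = 2.203×10^5 × 10.44² / (π² × 1.29×10^10) = 1.886×10^-4 m⁴
I_req = 1.886×10^8 mm⁴
Solid circle: I = πd⁴/64  ⇒  d = (64I/π)^(1/4) = (64×1.886×10^8/π)^(1/4) = 249 mm

d ≈ 249 mm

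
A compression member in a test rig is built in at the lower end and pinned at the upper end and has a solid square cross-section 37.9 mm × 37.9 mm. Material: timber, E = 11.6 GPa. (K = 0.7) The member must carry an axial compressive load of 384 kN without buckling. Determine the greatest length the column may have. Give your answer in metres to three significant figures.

I = a⁴/12 = 37.9⁴/12 = 1.719×10^5 mm⁴
I = 1.719×10^-7 m⁴
At the buckling limit P_cr = P = 3.840×10^5 N
From P_cr = π²EI/(K·L)²:  L = (1/K)·√(π²EI/P_cr) = (1/0.7)·√(π²×1.16×10^10×1.719×10^-7/3.840×10^5)
L = 0.323 m

L_max ≈ 0.323 m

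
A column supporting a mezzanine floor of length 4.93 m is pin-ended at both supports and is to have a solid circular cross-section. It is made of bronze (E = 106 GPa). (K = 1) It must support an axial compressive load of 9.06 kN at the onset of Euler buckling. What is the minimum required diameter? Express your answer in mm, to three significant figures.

L_e = K·L = 1 × 4.93 = 4.930 m
Required I = P_cr·L_e²/(π²E) = 9.060×10^3 × 4.930² / (π² × 1.06×10^11) = 2.105×10^-7 m⁴
I_req = 2.105×10^5 mm⁴
Solid circle: I = πd⁴/64  ⇒  d = (64I/π)^(1/4) = (64×2.105×10^5/π)^(1/4) = 45.5 mm

d ≈ 45.5 mm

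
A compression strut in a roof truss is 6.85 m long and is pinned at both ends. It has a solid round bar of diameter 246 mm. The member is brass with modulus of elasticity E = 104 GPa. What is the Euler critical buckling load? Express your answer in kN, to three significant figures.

I = πd⁴/64 = π×246⁴/64 = 1.798×10^8 mm⁴
I = 1.798×10^8 mm⁴ = 1.798×10^-4 m⁴
Effective length L_e = K·L = 1 × 6.85 = 6.850 m
P_cr = π²EI / L_e² = π² × 104×10⁹ × 1.798×10^-4 / 6.850² = 3.932×10^6 N

P_cr ≈ 3930 kN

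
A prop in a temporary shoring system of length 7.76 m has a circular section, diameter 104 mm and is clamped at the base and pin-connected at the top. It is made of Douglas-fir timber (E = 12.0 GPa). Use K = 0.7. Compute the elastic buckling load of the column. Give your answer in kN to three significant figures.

P_cr ≈ 23.0 kN

I = πd⁴/64 = π×104⁴/64 = 5.743×10^6 mm⁴
I = 5.743×10^6 mm⁴ = 5.743×10^-6 m⁴
Effective length L_e = K·L = 0.7 × 7.76 = 5.432 m
P_cr = π²EI / L_e² = π² × 12.0×10⁹ × 5.743×10^-6 / 5.432² = 2.305×10^4 N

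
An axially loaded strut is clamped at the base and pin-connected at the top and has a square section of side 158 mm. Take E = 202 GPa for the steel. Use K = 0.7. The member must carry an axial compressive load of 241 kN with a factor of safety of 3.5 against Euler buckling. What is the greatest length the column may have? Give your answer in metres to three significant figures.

I = a⁴/12 = 158⁴/12 = 5.193×10^7 mm⁴
I = 5.193×10^-5 m⁴
Required critical load P_cr = n·P = 3.5 × 241 = 843.5 kN = 8.435×10^5 N
From P_cr = π²EI/(K·L)²:  L = (1/K)·√(π²EI/P_cr) = (1/0.7)·√(π²×2.02×10^11×5.193×10^-5/8.435×10^5)
L = 15.8 m

L_max ≈ 15.8 m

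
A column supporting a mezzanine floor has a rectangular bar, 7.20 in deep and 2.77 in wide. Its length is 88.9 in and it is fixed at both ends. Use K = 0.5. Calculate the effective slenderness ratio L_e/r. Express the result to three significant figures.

λ ≈ 55.6

Buckling occurs about the weak axis: I_min = h·b³/12 with b = 2.77 in (the shorter side).
I_min = 7.20×2.77³/12 = 12.75 in⁴
A = 19.94 in²;  r_min = √(I/A) = √(12.75/19.94) = 0.7996 in
L_e = K·L = 0.5 × 88.9 = 44.45 in
λ = L_e / r_min = 44.450 / 0.7996 = 55.6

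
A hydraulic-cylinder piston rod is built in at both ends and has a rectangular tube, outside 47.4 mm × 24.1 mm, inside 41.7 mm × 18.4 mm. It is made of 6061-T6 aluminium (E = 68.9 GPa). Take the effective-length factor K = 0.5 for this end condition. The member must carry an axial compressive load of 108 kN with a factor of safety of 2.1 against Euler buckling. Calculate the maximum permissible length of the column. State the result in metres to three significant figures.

L_max ≈ 0.635 m

Weak-axis I_min = (h_o·b_o³ − h_i·b_i³)/12 with b_o = 24.1, b_i = 18.40 mm (shorter outer/inner sides).
I_min = (47.4×24.1³ − 41.70×18.40³)/12 = 3.364×10^4 mm⁴
I = 3.364×10^-8 m⁴
Required critical load P_cr = n·P = 2.1 × 108 = 226.8 kN = 2.268×10^5 N
From P_cr = π²EI/(K·L)²:  L = (1/K)·√(π²EI/P_cr) = (1/0.5)·√(π²×6.89×10^10×3.364×10^-8/2.268×10^5)
L = 0.635 m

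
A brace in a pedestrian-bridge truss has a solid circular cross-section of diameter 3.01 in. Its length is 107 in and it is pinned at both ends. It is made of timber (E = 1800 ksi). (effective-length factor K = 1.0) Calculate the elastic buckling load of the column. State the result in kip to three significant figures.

P_cr ≈ 6.25 kip

I = πd⁴/64 = π×3.01⁴/64 = 4.029 in⁴
Effective length L_e = K·L = 1 × 107 = 107.0 in
P_cr = π²EI / L_e² = π² × 1800×10³ × 4.029 / 107.0² = 6.252×10^3 lb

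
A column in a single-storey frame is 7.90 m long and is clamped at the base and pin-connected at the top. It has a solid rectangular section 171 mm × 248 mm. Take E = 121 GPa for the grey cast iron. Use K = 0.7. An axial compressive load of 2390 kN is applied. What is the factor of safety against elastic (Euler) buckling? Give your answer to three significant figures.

n ≈ 1.69

Buckling occurs about the weak axis: I_min = h·b³/12 with b = 171 mm (the shorter side).
I_min = 248×171³/12 = 1.033×10^8 mm⁴
I = 1.033×10^8 mm⁴ = 1.033×10^-4 m⁴
Effective length L_e = K·L = 0.7 × 7.90 = 5.530 m
P_cr = π²EI / L_e² = π² × 121×10⁹ × 1.033×10^-4 / 5.530² = 4.035×10^6 N
Factor of safety n = P_cr / P = 4035.5 / 2390 = 1.69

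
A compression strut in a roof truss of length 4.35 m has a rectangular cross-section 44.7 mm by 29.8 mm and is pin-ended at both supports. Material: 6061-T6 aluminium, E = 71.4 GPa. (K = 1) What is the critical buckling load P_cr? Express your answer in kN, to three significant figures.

P_cr ≈ 3.67 kN

Buckling occurs about the weak axis: I_min = h·b³/12 with b = 29.8 mm (the shorter side).
I_min = 44.7×29.8³/12 = 9.858×10^4 mm⁴
I = 9.858×10^4 mm⁴ = 9.858×10^-8 m⁴
Effective length L_e = K·L = 1 × 4.35 = 4.350 m
P_cr = π²EI / L_e² = π² × 71.4×10⁹ × 9.858×10^-8 / 4.350² = 3.671×10^3 N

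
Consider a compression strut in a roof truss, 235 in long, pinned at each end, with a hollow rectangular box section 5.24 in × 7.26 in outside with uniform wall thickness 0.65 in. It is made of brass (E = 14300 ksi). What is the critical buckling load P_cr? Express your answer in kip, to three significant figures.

Inner dimensions: h_i = 7.26 − 2×0.65 = 5.960 in, b_i = 5.24 − 2×0.65 = 3.940 in
Weak-axis I_min = (h_o·b_o³ − h_i·b_i³)/12 with b_o = 5.24, b_i = 3.940 in (shorter outer/inner sides).
I_min = (7.26×5.24³ − 5.960×3.940³)/12 = 56.67 in⁴
Effective length L_e = K·L = 1 × 235 = 235.0 in
P_cr = π²EI / L_e² = π² × 14300×10³ × 56.67 / 235.0² = 1.448×10^5 lb

P_cr ≈ 145 kip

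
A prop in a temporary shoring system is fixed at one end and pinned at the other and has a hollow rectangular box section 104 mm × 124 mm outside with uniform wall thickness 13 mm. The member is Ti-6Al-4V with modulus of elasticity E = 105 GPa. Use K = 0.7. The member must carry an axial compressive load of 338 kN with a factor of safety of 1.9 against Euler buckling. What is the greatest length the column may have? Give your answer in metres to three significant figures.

L_max ≈ 5.05 m

Inner dimensions: h_i = 124 − 2×13 = 98.00 mm, b_i = 104 − 2×13 = 78.00 mm
Weak-axis I_min = (h_o·b_o³ − h_i·b_i³)/12 with b_o = 104, b_i = 78.00 mm (shorter outer/inner sides).
I_min = (124×104³ − 98.00×78.00³)/12 = 7.748×10^6 mm⁴
I = 7.748×10^-6 m⁴
Required critical load P_cr = n·P = 1.9 × 338 = 642.2 kN = 6.422×10^5 N
From P_cr = π²EI/(K·L)²:  L = (1/K)·√(π²EI/P_cr) = (1/0.7)·√(π²×1.05×10^11×7.748×10^-6/6.422×10^5)
L = 5.05 m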